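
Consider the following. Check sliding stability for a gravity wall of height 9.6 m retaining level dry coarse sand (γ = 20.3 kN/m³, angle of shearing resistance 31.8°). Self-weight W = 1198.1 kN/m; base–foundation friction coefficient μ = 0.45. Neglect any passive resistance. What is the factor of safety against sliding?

1.86

K_a = tan²(45° − 31.8°/2) = 0.3098.
P_a = ½K_aγH² = 0.5×0.3098×20.3×9.6² = 289.8 kN/m, acting at H/3 = 3.200 m above the base.
FS_sliding = μW / P_a = 0.45×1198.1 / 289.8 = 1.860.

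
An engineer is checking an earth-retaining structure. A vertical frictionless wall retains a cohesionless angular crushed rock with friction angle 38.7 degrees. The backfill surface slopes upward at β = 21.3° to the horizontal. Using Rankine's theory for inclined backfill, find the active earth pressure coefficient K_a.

K_a = cos β · (cos β − √(cos²β − cos²φ)) / (cos β + √(cos²β − cos²φ)).
cos β = 0.9317, cos φ = 0.7804, √(cos²β − cos²φ) = 0.5089.
K_a = 0.9317 × (0.9317 − 0.5089)/(0.9317 + 0.5089) = 0.2734.

0.273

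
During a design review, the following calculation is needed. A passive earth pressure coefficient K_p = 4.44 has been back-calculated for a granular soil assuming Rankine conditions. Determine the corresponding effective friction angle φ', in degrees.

K_p = (1+sin φ)/(1−sin φ) ⇒ sin φ = (K_p − 1)/(K_p + 1) = 0.6324.
φ = arcsin(0.6324) = 39.22°.

39.2°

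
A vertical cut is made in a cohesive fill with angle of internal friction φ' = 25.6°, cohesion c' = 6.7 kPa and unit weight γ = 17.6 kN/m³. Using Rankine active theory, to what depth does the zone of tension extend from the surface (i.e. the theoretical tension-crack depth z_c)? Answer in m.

K_a = tan²(45° − 25.6°/2) = 0.3966; √K_a = 0.6297.
The active pressure is zero where K_a γ z = 2c√K_a, so z_c = 2c/(γ√K_a) = 2×6.7/(17.6×0.6297) = 1.209 m.

1.21 m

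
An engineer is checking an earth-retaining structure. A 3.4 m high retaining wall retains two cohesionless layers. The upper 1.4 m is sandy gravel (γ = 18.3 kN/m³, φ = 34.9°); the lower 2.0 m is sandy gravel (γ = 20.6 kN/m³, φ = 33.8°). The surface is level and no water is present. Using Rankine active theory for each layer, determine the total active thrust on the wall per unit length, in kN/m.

31.2 kN/m

K_a1 = tan²(45°−34.9°/2) = 0.2721; K_a2 = tan²(45°−33.8°/2) = 0.2851.
Layer 1: σ at base = K_a1 γ₁ h₁ = 6.972 kPa; P₁ = ½×6.972×1.4 = 4.881.
Layer 2: σ_v at top = γ₁h₁ = 25.62; σ_h top = K_a2×25.62 = 7.304; σ_h base = K_a2×(25.62+20.6×2.0) = 19.05.
P₂ = ½(7.304+19.05)×2.0 = 26.35. Total P_a = 4.881+26.35 = 31.24 kN/m.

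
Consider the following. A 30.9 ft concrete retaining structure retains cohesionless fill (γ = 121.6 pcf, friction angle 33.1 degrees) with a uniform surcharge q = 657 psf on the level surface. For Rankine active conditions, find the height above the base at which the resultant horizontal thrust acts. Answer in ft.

K_a = 0.2936.
Triangular part P₁ = ½K_aγH² = 17040 at H/3 = 10.30 ft; rectangular part P₂ = K_a q H = 5960 at H/2 = 15.45 ft.
ȳ = (P₁·10.30 + P₂·15.45)/(P₁+P₂) = 11.63 ft.

11.6 ft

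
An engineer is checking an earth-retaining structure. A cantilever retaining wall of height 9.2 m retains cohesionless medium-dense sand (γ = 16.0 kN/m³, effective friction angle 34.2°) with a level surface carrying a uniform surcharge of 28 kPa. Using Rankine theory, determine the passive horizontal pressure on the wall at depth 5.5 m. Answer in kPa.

K_p = (1 + sin φ)/(1 − sin φ) = 3.567.
σ_v = γz + q = 16.0 × 5.5 + 28 = 116.0 kPa.
σ_h = K_p σ_v = 3.567 × 116.0 = 413.8 kPa.

414 kPa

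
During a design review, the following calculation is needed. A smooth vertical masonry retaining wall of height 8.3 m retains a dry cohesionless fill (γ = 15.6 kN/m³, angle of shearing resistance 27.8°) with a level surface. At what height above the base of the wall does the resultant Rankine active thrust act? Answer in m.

K_a = 0.3639.
The pressure distribution is triangular, so the resultant acts at H/3 above the base = 8.3/3 = 2.767 m.

2.77 m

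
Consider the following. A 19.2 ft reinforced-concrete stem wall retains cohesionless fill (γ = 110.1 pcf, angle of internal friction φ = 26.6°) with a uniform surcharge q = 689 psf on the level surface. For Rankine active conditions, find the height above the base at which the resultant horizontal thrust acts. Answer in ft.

K_a = 0.3814.
Triangular part P₁ = ½K_aγH² = 7741 at H/3 = 6.400 ft; rectangular part P₂ = K_a q H = 5046 at H/2 = 9.600 ft.
ȳ = (P₁·6.400 + P₂·9.600)/(P₁+P₂) = 7.663 ft.

7.66 ft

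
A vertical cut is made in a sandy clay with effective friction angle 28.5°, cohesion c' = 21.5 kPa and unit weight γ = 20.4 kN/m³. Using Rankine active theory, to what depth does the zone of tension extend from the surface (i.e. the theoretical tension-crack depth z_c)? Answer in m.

K_a = tan²(45° − 28.5°/2) = 0.3540; √K_a = 0.5949.
The active pressure is zero where K_a γ z = 2c√K_a, so z_c = 2c/(γ√K_a) = 2×21.5/(20.4×0.5949) = 3.543 m.

3.54 m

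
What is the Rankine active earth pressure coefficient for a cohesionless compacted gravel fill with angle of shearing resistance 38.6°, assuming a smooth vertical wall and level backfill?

0.232

K_a = (1 − sin φ)/(1 + sin φ) = (1 − sin 38.6°)/(1 + sin 38.6°) = 0.2316.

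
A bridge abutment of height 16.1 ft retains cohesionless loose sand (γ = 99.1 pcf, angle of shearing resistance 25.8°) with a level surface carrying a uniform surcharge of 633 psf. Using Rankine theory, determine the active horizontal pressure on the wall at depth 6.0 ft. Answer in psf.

K_a = (1 − sin φ)/(1 + sin φ) = 0.3935.
σ_v = γz + q = 99.1 × 6.0 + 633 = 1228 psf.
σ_h = K_a σ_v = 0.3935 × 1228 = 483.1 psf.

483 psf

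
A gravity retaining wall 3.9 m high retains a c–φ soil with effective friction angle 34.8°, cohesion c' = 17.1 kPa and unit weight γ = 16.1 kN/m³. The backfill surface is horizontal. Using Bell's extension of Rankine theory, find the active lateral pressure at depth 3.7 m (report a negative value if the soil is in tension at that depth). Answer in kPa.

-1.60 kPa

K_a = (1 − sin φ)/(1 + sin φ) = 0.2733.
σ_a = K_a γ z − 2c√K_a = 0.2733×16.1×3.7 − 2×17.1×0.5228 = -1.598 kPa.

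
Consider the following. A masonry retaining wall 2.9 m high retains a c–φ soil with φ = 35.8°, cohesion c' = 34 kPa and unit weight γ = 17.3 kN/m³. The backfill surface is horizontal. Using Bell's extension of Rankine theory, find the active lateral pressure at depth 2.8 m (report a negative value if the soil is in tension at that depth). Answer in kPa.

-22.1 kPa

K_a = (1 − sin φ)/(1 + sin φ) = 0.2619.
σ_a = K_a γ z − 2c√K_a = 0.2619×17.3×2.8 − 2×34×0.5117 = -22.11 kPa.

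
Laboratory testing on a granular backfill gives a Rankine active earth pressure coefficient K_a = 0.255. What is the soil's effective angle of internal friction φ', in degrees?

K_a = tan²(45° − φ/2) ⇒ 45° − φ/2 = arctan(√0.255) = 26.79°.
φ = 2(45° − 26.79°) = 36.41°.

36.4°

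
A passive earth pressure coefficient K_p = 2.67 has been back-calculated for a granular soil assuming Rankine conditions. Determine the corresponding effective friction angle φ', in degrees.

27.1°

K_p = (1+sin φ)/(1−sin φ) ⇒ sin φ = (K_p − 1)/(K_p + 1) = 0.4550.
φ = arcsin(0.4550) = 27.07°.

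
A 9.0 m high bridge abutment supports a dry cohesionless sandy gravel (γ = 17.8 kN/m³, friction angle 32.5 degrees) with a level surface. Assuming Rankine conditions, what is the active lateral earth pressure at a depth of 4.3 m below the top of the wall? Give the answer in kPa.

23.0 kPa

K_a = (1 − sin φ)/(1 + sin φ) = 0.3010.
σ_h = K_a γ z = 0.3010 × 17.8 × 4.3 = 23.04 kPa.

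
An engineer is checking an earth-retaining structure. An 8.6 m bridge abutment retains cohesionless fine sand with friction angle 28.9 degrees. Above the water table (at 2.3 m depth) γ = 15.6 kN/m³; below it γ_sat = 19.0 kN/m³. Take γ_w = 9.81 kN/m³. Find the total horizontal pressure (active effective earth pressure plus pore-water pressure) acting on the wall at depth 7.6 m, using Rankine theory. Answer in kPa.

K_a = (1 − sin φ)/(1 + sin φ) = 0.3484.
γ' = 19.0 − 9.81 = 9.190 kN/m³.
Effective vertical stress at 7.6 m: σ'_v = 15.6×2.3 + 9.190×5.30 = 84.59 kPa.
σ'_h = K_a σ'_v = 0.3484 × 84.59 = 29.47 kPa; u = γ_w × 5.30 = 51.99 kPa.
Total σ_h = 29.47 + 51.99 = 81.46 kPa.

81.5 kPa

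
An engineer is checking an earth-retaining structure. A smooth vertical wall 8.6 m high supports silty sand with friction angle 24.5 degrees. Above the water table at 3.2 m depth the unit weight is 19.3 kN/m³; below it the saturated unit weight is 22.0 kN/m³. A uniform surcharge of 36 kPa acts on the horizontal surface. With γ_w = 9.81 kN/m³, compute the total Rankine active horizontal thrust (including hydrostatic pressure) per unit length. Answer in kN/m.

K_a = tan²(45° − φ/2) = 0.4137.
γ' = 22.0 − 9.81 = 12.19 kN/m³. h₂ = H − d_w = 5.4 m.
σ'_h: at surface K_a·q = 14.89; at WT K_a(q+γd_w) = 40.45; at base K_a(q+γd_w+γ'h₂) = 67.68 kPa.
P₁ = ½(14.89+40.45)×3.2 = 88.55; P₂ = ½(40.45+67.68)×5.4 = 291.9; P_w = ½γ_w h₂² = 143.0.
Total = 88.55+291.9+143.0 = 523.5 kN/m.

524 kN/m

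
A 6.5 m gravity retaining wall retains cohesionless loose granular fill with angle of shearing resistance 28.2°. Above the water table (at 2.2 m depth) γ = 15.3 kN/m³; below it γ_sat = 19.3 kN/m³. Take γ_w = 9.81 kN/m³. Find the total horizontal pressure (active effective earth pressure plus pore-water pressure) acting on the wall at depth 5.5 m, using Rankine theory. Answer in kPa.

K_a = (1 − sin φ)/(1 + sin φ) = 0.3582.
γ' = 19.3 − 9.81 = 9.490 kN/m³.
Effective vertical stress at 5.5 m: σ'_v = 15.3×2.2 + 9.490×3.30 = 64.98 kPa.
σ'_h = K_a σ'_v = 0.3582 × 64.98 = 23.27 kPa; u = γ_w × 3.30 = 32.37 kPa.
Total σ_h = 23.27 + 32.37 = 55.65 kPa.

55.6 kPa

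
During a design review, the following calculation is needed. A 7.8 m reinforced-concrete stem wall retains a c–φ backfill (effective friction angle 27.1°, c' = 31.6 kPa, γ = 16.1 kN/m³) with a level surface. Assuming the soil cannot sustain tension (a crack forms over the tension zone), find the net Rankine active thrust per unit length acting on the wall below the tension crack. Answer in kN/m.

5.75 kN/m

K_a = 0.3741; √K_a = 0.6116.
Tension-crack depth z_c = 2c/(γ√K_a) = 2×31.6/(16.1×0.6116) = 6.418 m.
σ_a at base = K_a γ H − 2c√K_a = 0.3741×16.1×7.8 − 2×31.6×0.6116 = 8.321 kPa.
P_a = ½ × 8.321 × (H − z_c) = 0.5×8.321×1.382 = 5.748 kN/m.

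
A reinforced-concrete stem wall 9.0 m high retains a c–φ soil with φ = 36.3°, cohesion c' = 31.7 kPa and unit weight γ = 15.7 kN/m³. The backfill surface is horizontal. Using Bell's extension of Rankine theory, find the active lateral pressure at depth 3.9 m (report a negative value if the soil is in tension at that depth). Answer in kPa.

K_a = (1 − sin φ)/(1 + sin φ) = 0.2563.
σ_a = K_a γ z − 2c√K_a = 0.2563×15.7×3.9 − 2×31.7×0.5062 = -16.40 kPa.

-16.4 kPa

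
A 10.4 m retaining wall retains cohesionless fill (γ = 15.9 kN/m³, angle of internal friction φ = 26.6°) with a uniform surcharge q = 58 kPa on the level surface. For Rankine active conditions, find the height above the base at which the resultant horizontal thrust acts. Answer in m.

4.18 m

K_a = 0.3814.
Triangular part P₁ = ½K_aγH² = 328.0 at H/3 = 3.467 m; rectangular part P₂ = K_a q H = 230.1 at H/2 = 5.200 m.
ȳ = (P₁·3.467 + P₂·5.200)/(P₁+P₂) = 4.181 m.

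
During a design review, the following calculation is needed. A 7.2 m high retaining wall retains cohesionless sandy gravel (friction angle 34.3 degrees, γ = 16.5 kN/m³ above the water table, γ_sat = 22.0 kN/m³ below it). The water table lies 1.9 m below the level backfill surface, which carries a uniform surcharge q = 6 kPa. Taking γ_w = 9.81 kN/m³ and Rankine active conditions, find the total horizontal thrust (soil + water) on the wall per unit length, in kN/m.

252 kN/m

K_a = tan²(45° − φ/2) = 0.2792.
γ' = 22.0 − 9.81 = 12.19 kN/m³. h₂ = H − d_w = 5.3 m.
σ'_h: at surface K_a·q = 1.675; at WT K_a(q+γd_w) = 10.43; at base K_a(q+γd_w+γ'h₂) = 28.46 kPa.
P₁ = ½(1.675+10.43)×1.9 = 11.50; P₂ = ½(10.43+28.46)×5.3 = 103.1; P_w = ½γ_w h₂² = 137.8.
Total = 11.50+103.1+137.8 = 252.3 kN/m.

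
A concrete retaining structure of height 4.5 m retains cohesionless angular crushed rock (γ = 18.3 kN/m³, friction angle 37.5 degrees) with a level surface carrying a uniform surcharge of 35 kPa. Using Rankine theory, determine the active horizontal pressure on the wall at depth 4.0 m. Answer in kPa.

K_a = (1 − sin φ)/(1 + sin φ) = 0.2432.
σ_v = γz + q = 18.3 × 4.0 + 35 = 108.2 kPa.
σ_h = K_a σ_v = 0.2432 × 108.2 = 26.31 kPa.

26.3 kPa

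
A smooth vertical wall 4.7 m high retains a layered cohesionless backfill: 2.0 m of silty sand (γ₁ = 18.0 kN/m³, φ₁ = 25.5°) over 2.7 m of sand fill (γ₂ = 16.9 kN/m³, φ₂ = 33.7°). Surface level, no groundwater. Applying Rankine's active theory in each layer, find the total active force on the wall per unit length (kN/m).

K_a1 = tan²(45°−25.5°/2) = 0.3981; K_a2 = tan²(45°−33.7°/2) = 0.2863.
Layer 1: σ at base = K_a1 γ₁ h₁ = 14.33 kPa; P₁ = ½×14.33×2.0 = 14.33.
Layer 2: σ_v at top = γ₁h₁ = 36.00; σ_h top = K_a2×36.00 = 10.31; σ_h base = K_a2×(36.00+16.9×2.7) = 23.37.
P₂ = ½(10.31+23.37)×2.7 = 45.46. Total P_a = 14.33+45.46 = 59.80 kN/m.

59.8 kN/m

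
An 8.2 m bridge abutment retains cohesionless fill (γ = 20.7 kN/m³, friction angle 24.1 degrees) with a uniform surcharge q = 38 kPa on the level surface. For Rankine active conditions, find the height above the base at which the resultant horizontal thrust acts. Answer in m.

3.16 m

K_a = 0.4201.
Triangular part P₁ = ½K_aγH² = 292.4 at H/3 = 2.733 m; rectangular part P₂ = K_a q H = 130.9 at H/2 = 4.100 m.
ȳ = (P₁·2.733 + P₂·4.100)/(P₁+P₂) = 3.156 m.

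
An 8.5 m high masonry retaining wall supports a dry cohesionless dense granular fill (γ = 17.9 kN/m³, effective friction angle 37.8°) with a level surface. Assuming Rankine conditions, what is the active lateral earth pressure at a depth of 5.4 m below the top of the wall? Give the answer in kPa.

23.2 kPa

K_a = (1 − sin φ)/(1 + sin φ) = 0.2400.
σ_h = K_a γ z = 0.2400 × 17.9 × 5.4 = 23.20 kPa.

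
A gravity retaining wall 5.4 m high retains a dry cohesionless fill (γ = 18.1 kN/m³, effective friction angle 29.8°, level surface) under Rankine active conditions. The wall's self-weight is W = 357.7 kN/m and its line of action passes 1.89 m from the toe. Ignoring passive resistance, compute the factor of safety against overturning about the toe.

K_a = tan²(45° − 29.8°/2) = 0.3360.
P_a = ½K_aγH² = 0.5×0.3360×18.1×5.4² = 88.68 kN/m, acting at H/3 = 1.800 m above the base.
Overturning moment M_o = P_a × H/3 = 88.68 × 1.800 = 159.6.
Resisting moment M_r = W × 1.89 = 357.7 × 1.89 = 676.1.
FS_overturning = M_r/M_o = 676.1/159.6 = 4.235.

4.24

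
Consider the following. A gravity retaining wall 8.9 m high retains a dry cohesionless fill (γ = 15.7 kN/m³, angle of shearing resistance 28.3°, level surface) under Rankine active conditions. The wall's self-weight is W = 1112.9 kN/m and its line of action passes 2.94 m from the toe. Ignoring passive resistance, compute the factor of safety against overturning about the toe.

K_a = tan²(45° − 28.3°/2) = 0.3568.
P_a = ½K_aγH² = 0.5×0.3568×15.7×8.9² = 221.8 kN/m, acting at H/3 = 2.967 m above the base.
Overturning moment M_o = P_a × H/3 = 221.8 × 2.967 = 658.1.
Resisting moment M_r = W × 2.94 = 1112.9 × 2.94 = 3272.
FS_overturning = M_r/M_o = 3272/658.1 = 4.972.

4.97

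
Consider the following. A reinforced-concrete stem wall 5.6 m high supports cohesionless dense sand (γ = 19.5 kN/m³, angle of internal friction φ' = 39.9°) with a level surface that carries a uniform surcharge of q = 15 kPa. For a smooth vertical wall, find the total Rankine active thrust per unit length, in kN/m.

85.1 kN/m

K_a = tan²(45° − φ/2) = 0.2184.
Soil triangle: ½ K_a γ H² = 0.5×0.2184×19.5×5.6² = 66.79 kN/m.
Surcharge rectangle: K_a q H = 0.2184×15×5.6 = 18.35 kN/m.
Total = 66.79 + 18.35 = 85.14 kN/m.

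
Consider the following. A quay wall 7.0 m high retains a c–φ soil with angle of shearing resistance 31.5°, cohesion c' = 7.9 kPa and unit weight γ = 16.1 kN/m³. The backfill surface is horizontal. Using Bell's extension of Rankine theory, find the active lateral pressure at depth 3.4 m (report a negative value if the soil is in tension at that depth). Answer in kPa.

8.32 kPa

K_a = (1 − sin φ)/(1 + sin φ) = 0.3136.
σ_a = K_a γ z − 2c√K_a = 0.3136×16.1×3.4 − 2×7.9×0.5600 = 8.320 kPa.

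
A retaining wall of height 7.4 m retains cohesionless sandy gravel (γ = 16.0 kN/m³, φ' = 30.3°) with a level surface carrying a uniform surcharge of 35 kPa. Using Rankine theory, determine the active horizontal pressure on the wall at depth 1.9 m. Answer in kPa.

K_a = (1 − sin φ)/(1 + sin φ) = 0.3293.
σ_v = γz + q = 16.0 × 1.9 + 35 = 65.40 kPa.
σ_h = K_a σ_v = 0.3293 × 65.40 = 21.54 kPa.

21.5 kPa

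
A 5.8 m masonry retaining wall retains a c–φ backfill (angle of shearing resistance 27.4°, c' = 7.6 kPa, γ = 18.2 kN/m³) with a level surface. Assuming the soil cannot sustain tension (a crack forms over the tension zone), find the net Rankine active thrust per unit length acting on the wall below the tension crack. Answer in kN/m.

K_a = 0.3697; √K_a = 0.6080.
Tension-crack depth z_c = 2c/(γ√K_a) = 2×7.6/(18.2×0.6080) = 1.374 m.
σ_a at base = K_a γ H − 2c√K_a = 0.3697×18.2×5.8 − 2×7.6×0.6080 = 29.78 kPa.
P_a = ½ × 29.78 × (H − z_c) = 0.5×29.78×4.426 = 65.91 kN/m.

65.9 kN/m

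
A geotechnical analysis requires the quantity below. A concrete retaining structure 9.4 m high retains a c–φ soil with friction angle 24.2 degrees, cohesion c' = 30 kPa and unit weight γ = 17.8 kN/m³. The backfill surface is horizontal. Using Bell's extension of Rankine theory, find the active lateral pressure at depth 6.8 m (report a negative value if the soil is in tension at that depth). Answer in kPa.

K_a = (1 − sin φ)/(1 + sin φ) = 0.4185.
σ_a = K_a γ z − 2c√K_a = 0.4185×17.8×6.8 − 2×30×0.6469 = 11.84 kPa.

11.8 kPa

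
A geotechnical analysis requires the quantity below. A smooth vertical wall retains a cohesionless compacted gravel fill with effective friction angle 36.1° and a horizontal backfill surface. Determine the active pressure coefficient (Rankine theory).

K_a = tan²(45° − φ/2) = tan²(26.95°) = 0.2585.

0.258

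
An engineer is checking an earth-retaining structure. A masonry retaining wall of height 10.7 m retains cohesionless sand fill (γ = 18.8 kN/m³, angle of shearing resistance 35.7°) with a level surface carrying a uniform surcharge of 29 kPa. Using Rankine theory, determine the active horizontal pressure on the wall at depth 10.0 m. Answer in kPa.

K_a = (1 − sin φ)/(1 + sin φ) = 0.2630.
σ_v = γz + q = 18.8 × 10.0 + 29 = 217.0 kPa.
σ_h = K_a σ_v = 0.2630 × 217.0 = 57.07 kPa.

57.1 kPa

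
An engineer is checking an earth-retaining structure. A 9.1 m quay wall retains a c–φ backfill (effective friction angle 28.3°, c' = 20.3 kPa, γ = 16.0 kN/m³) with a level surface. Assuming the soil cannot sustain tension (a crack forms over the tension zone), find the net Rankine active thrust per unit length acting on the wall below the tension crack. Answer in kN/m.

67.2 kN/m

K_a = 0.3568; √K_a = 0.5973.
Tension-crack depth z_c = 2c/(γ√K_a) = 2×20.3/(16.0×0.5973) = 4.248 m.
σ_a at base = K_a γ H − 2c√K_a = 0.3568×16.0×9.1 − 2×20.3×0.5973 = 27.70 kPa.
P_a = ½ × 27.70 × (H − z_c) = 0.5×27.70×4.852 = 67.19 kN/m.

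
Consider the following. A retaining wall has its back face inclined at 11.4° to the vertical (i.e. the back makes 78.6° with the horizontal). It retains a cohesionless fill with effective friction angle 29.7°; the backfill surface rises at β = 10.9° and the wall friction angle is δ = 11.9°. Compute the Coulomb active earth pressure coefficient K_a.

0.465

K_a = sin²(α+φ) / [sin²α · sin(α−δ) · (1 + √{sin(φ+δ)sin(φ−β) / (sin(α−δ)sin(α+β))})²].
With α = 78.6°, φ = 29.7°, δ = 11.9°, β = 10.9°: K_a = 0.4646.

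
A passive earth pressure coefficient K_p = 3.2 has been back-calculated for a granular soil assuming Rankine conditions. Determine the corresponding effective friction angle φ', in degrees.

31.6°

K_p = (1+sin φ)/(1−sin φ) ⇒ sin φ = (K_p − 1)/(K_p + 1) = 0.5238.
φ = arcsin(0.5238) = 31.59°.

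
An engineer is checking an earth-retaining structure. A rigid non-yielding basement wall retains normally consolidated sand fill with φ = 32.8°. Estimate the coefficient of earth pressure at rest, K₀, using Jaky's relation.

0.458

K₀ = 1 − sin φ' = 1 − sin 32.8° = 0.4583.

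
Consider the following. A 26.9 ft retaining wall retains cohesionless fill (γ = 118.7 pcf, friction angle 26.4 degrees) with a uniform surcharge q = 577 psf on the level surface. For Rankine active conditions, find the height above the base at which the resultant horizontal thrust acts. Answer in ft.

K_a = 0.3844.
Triangular part P₁ = ½K_aγH² = 16510 at H/3 = 8.967 ft; rectangular part P₂ = K_a q H = 5967 at H/2 = 13.45 ft.
ȳ = (P₁·8.967 + P₂·13.45)/(P₁+P₂) = 10.16 ft.

10.2 ft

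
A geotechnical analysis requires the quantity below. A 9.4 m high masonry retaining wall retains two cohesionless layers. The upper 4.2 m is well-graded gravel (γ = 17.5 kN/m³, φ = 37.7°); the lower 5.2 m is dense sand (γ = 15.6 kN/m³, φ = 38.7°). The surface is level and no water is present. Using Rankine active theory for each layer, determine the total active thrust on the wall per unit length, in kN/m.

174 kN/m

K_a1 = tan²(45°−37.7°/2) = 0.2411; K_a2 = tan²(45°−38.7°/2) = 0.2306.
Layer 1: σ at base = K_a1 γ₁ h₁ = 17.72 kPa; P₁ = ½×17.72×4.2 = 37.21.
Layer 2: σ_v at top = γ₁h₁ = 73.50; σ_h top = K_a2×73.50 = 16.95; σ_h base = K_a2×(73.50+15.6×5.2) = 35.65.
P₂ = ½(16.95+35.65)×5.2 = 136.8. Total P_a = 37.21+136.8 = 174.0 kN/m.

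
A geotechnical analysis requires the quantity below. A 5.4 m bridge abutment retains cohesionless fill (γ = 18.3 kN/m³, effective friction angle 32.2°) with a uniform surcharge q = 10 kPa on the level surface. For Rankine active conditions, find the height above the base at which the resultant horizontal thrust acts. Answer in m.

K_a = 0.3047.
Triangular part P₁ = ½K_aγH² = 81.31 at H/3 = 1.800 m; rectangular part P₂ = K_a q H = 16.46 at H/2 = 2.700 m.
ȳ = (P₁·1.800 + P₂·2.700)/(P₁+P₂) = 1.951 m.

1.95 m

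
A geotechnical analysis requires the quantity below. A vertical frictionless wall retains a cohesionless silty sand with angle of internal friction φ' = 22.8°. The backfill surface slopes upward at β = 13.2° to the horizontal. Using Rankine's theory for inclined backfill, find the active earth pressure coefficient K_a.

K_a = cos β · (cos β − √(cos²β − cos²φ)) / (cos β + √(cos²β − cos²φ)).
cos β = 0.9736, cos φ = 0.9219, √(cos²β − cos²φ) = 0.3131.
K_a = 0.9736 × (0.9736 − 0.3131)/(0.9736 + 0.3131) = 0.4998.

0.500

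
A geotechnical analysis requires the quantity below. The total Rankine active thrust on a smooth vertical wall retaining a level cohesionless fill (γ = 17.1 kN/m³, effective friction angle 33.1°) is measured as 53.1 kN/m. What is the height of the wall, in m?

K_a = 0.2936. P_a = ½ K_a γ H² ⇒ H = √(2P_a/(K_a γ)).
H = √(2×53.1/(0.2936×17.1)) = 4.599 m.

4.60 m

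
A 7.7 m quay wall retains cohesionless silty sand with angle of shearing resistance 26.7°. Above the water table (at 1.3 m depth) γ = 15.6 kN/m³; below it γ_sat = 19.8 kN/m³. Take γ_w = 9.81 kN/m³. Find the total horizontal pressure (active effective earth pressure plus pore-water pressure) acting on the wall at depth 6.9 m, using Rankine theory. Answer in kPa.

83.9 kPa

K_a = (1 − sin φ)/(1 + sin φ) = 0.3800.
γ' = 19.8 − 9.81 = 9.990 kN/m³.
Effective vertical stress at 6.9 m: σ'_v = 15.6×1.3 + 9.990×5.60 = 76.22 kPa.
σ'_h = K_a σ'_v = 0.3800 × 76.22 = 28.96 kPa; u = γ_w × 5.60 = 54.94 kPa.
Total σ_h = 28.96 + 54.94 = 83.90 kPa.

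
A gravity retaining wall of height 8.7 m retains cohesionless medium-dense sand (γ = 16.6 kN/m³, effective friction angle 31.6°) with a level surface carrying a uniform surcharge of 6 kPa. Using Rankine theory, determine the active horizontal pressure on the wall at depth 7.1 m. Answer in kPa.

38.7 kPa

K_a = (1 − sin φ)/(1 + sin φ) = 0.3123.
σ_v = γz + q = 16.6 × 7.1 + 6 = 123.9 kPa.
σ_h = K_a σ_v = 0.3123 × 123.9 = 38.69 kPa.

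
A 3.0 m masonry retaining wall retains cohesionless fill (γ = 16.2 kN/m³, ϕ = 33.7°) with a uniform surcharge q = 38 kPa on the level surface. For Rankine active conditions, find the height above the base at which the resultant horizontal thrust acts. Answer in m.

K_a = 0.2863.
Triangular part P₁ = ½K_aγH² = 20.87 at H/3 = 1.000 m; rectangular part P₂ = K_a q H = 32.64 at H/2 = 1.500 m.
ȳ = (P₁·1.000 + P₂·1.500)/(P₁+P₂) = 1.305 m.

1.30 m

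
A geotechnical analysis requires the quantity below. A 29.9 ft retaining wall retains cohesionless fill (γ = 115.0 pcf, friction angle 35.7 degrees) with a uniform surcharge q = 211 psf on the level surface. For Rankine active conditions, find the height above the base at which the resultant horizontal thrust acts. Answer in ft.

K_a = 0.2630.
Triangular part P₁ = ½K_aγH² = 13520 at H/3 = 9.967 ft; rectangular part P₂ = K_a q H = 1659 at H/2 = 14.95 ft.
ȳ = (P₁·9.967 + P₂·14.95)/(P₁+P₂) = 10.51 ft.

10.5 ft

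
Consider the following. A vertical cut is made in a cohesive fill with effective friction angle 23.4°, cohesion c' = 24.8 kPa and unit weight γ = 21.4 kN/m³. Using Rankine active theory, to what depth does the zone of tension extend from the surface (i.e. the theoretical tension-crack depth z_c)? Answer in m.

3.53 m

K_a = tan²(45° − 23.4°/2) = 0.4315; √K_a = 0.6569.
The active pressure is zero where K_a γ z = 2c√K_a, so z_c = 2c/(γ√K_a) = 2×24.8/(21.4×0.6569) = 3.528 m.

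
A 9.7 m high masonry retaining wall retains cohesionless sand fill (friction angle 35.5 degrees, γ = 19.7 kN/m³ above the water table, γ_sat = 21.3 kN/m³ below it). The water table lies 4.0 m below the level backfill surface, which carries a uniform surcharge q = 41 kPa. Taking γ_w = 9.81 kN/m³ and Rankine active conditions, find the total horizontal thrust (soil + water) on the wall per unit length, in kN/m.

475 kN/m

K_a = tan²(45° − φ/2) = 0.2653.
γ' = 21.3 − 9.81 = 11.49 kN/m³. h₂ = H − d_w = 5.7 m.
σ'_h: at surface K_a·q = 10.88; at WT K_a(q+γd_w) = 31.78; at base K_a(q+γd_w+γ'h₂) = 49.15 kPa.
P₁ = ½(10.88+31.78)×4.0 = 85.31; P₂ = ½(31.78+49.15)×5.7 = 230.6; P_w = ½γ_w h₂² = 159.4.
Total = 85.31+230.6+159.4 = 475.3 kN/m.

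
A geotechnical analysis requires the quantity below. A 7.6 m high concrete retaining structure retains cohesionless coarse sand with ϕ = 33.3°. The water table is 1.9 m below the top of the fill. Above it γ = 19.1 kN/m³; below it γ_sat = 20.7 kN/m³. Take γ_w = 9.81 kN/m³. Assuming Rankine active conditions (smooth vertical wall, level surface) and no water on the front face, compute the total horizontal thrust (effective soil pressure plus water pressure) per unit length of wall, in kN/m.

281 kN/m

K_a = tan²(45° − φ/2) = 0.2911.
γ' = 20.7 − 9.81 = 10.89 kN/m³. Depth below WT = 5.7 m.
σ'_h at WT = K_a γ d_w = 10.57 kPa; at base = 10.57 + K_a γ' × 5.7 = 28.64 kPa.
P₁ (0–1.9 m) = ½×10.57×1.9 = 10.04. P₂ (1.9–7.6 m) = ½(10.57+28.64)×5.7 = 111.7.
P_w = ½ γ_w h₂² = 0.5×9.81×5.7² = 159.4. Total = 10.04+111.7+159.4 = 281.1 kN/m.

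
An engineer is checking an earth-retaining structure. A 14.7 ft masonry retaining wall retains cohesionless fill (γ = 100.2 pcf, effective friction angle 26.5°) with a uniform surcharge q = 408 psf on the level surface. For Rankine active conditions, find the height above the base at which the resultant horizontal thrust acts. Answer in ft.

K_a = 0.3829.
Triangular part P₁ = ½K_aγH² = 4146 at H/3 = 4.900 ft; rectangular part P₂ = K_a q H = 2297 at H/2 = 7.350 ft.
ȳ = (P₁·4.900 + P₂·7.350)/(P₁+P₂) = 5.773 ft.

5.77 ft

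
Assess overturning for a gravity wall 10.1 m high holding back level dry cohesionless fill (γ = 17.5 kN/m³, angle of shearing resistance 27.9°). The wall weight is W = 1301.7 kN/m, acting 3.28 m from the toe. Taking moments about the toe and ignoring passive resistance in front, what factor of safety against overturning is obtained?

K_a = tan²(45° − 27.9°/2) = 0.3625.
P_a = ½K_aγH² = 0.5×0.3625×17.5×10.1² = 323.5 kN/m, acting at H/3 = 3.367 m above the base.
Overturning moment M_o = P_a × H/3 = 323.5 × 3.367 = 1089.
Resisting moment M_r = W × 3.28 = 1301.7 × 3.28 = 4270.
FS_overturning = M_r/M_o = 4270/1089 = 3.920.

3.92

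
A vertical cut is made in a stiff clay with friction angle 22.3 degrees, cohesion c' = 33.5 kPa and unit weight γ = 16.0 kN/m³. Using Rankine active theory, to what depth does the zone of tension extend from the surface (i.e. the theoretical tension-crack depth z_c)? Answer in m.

K_a = tan²(45° − 22.3°/2) = 0.4498; √K_a = 0.6707.
The active pressure is zero where K_a γ z = 2c√K_a, so z_c = 2c/(γ√K_a) = 2×33.5/(16.0×0.6707) = 6.243 m.

6.24 m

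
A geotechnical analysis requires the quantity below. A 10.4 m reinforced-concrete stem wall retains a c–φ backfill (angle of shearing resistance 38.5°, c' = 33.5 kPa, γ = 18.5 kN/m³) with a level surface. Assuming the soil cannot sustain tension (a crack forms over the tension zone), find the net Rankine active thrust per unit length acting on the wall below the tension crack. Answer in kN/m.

K_a = 0.2327; √K_a = 0.4823.
Tension-crack depth z_c = 2c/(γ√K_a) = 2×33.5/(18.5×0.4823) = 7.508 m.
σ_a at base = K_a γ H − 2c√K_a = 0.2327×18.5×10.4 − 2×33.5×0.4823 = 12.45 kPa.
P_a = ½ × 12.45 × (H − z_c) = 0.5×12.45×2.892 = 17.99 kN/m.

18.0 kN/m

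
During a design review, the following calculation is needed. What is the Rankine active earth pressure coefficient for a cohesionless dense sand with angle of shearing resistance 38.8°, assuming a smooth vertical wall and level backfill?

0.230

K_a = (1 − sin φ)/(1 + sin φ) = (1 − sin 38.8°)/(1 + sin 38.8°) = 0.2296.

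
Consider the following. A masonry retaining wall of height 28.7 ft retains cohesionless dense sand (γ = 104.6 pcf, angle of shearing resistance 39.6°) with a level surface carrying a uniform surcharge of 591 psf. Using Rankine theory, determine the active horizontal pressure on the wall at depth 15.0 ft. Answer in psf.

478 psf

K_a = (1 − sin φ)/(1 + sin φ) = 0.2214.
σ_v = γz + q = 104.6 × 15.0 + 591 = 2160 psf.
σ_h = K_a σ_v = 0.2214 × 2160 = 478.3 psf.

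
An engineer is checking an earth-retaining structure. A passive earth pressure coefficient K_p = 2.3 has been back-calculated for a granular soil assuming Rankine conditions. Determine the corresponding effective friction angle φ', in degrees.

K_p = (1+sin φ)/(1−sin φ) ⇒ sin φ = (K_p − 1)/(K_p + 1) = 0.3939.
φ = arcsin(0.3939) = 23.20°.

23.2°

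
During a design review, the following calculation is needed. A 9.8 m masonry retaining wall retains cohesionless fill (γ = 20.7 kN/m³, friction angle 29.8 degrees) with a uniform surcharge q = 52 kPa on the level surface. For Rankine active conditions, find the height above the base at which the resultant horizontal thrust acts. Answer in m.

3.82 m

K_a = 0.3360.
Triangular part P₁ = ½K_aγH² = 334.0 at H/3 = 3.267 m; rectangular part P₂ = K_a q H = 171.2 at H/2 = 4.900 m.
ȳ = (P₁·3.267 + P₂·4.900)/(P₁+P₂) = 3.820 m.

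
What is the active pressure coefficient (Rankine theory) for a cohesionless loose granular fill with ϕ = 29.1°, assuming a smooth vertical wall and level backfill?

0.346

K_a = tan²(45° − φ/2) = tan²(30.45°) = 0.3456.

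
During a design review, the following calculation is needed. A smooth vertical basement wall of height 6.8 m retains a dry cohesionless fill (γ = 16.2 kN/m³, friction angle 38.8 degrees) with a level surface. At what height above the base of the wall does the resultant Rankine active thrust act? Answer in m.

2.27 m

K_a = 0.2296.
The pressure distribution is triangular, so the resultant acts at H/3 above the base = 6.8/3 = 2.267 m.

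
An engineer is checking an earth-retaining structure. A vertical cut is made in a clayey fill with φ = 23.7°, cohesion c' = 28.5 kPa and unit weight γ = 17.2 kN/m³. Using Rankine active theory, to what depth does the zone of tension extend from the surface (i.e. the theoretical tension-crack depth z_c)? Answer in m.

K_a = tan²(45° − 23.7°/2) = 0.4266; √K_a = 0.6531.
The active pressure is zero where K_a γ z = 2c√K_a, so z_c = 2c/(γ√K_a) = 2×28.5/(17.2×0.6531) = 5.074 m.

5.07 m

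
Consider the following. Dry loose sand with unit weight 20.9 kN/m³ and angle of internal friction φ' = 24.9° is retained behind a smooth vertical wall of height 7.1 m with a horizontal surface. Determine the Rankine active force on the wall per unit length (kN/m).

K_a = tan²(45° − φ/2) = 0.4074.
P_a = ½ K_a γ H² = 0.5 × 0.4074 × 20.9 × 7.1² = 214.6 kN/m.

215 kN/m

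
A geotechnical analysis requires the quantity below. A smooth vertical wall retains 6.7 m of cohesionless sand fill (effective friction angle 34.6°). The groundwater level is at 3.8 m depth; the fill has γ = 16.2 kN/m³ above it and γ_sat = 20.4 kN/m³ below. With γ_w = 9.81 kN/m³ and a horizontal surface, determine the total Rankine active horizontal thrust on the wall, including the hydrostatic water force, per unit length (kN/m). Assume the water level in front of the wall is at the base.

135 kN/m

K_a = tan²(45° − φ/2) = 0.2756.
γ' = 20.4 − 9.81 = 10.59 kN/m³. Depth below WT = 2.9 m.
σ'_h at WT = K_a γ d_w = 16.97 kPa; at base = 16.97 + K_a γ' × 2.9 = 25.43 kPa.
P₁ (0–3.8 m) = ½×16.97×3.8 = 32.24. P₂ (3.8–6.7 m) = ½(16.97+25.43)×2.9 = 61.48.
P_w = ½ γ_w h₂² = 0.5×9.81×2.9² = 41.25. Total = 32.24+61.48+41.25 = 135.0 kN/m.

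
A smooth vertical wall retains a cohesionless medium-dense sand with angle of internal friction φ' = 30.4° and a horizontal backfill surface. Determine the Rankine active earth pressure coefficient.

0.328

K_a = tan²(45° − φ/2) = tan²(29.80°) = 0.3280.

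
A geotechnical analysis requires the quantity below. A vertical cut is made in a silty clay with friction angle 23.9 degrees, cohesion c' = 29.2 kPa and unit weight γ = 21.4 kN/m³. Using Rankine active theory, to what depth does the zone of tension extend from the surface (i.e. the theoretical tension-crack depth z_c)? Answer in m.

4.19 m

K_a = tan²(45° − 23.9°/2) = 0.4233; √K_a = 0.6506.
The active pressure is zero where K_a γ z = 2c√K_a, so z_c = 2c/(γ√K_a) = 2×29.2/(21.4×0.6506) = 4.194 m.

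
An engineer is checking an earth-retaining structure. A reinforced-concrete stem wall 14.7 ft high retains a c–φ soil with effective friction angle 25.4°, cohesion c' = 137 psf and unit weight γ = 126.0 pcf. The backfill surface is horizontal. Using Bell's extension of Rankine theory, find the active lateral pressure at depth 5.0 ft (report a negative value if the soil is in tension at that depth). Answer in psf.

K_a = (1 − sin φ)/(1 + sin φ) = 0.3996.
σ_a = K_a γ z − 2c√K_a = 0.3996×126.0×5.0 − 2×137×0.6322 = 78.56 psf.

78.6 psf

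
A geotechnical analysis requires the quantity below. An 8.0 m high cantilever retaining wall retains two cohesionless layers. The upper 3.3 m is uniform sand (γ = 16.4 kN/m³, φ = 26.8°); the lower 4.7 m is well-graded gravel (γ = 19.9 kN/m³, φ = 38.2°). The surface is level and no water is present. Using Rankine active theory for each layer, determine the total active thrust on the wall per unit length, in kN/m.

K_a1 = tan²(45°−26.8°/2) = 0.3785; K_a2 = tan²(45°−38.2°/2) = 0.2358.
Layer 1: σ at base = K_a1 γ₁ h₁ = 20.48 kPa; P₁ = ½×20.48×3.3 = 33.80.
Layer 2: σ_v at top = γ₁h₁ = 54.12; σ_h top = K_a2×54.12 = 12.76; σ_h base = K_a2×(54.12+19.9×4.7) = 34.81.
P₂ = ½(12.76+34.81)×4.7 = 111.8. Total P_a = 33.80+111.8 = 145.6 kN/m.

146 kN/m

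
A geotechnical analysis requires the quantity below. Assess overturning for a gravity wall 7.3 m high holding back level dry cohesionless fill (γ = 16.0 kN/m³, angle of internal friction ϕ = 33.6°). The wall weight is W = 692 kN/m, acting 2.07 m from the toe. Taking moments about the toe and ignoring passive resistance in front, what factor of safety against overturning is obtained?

K_a = tan²(45° − 33.6°/2) = 0.2875.
P_a = ½K_aγH² = 0.5×0.2875×16.0×7.3² = 122.6 kN/m, acting at H/3 = 2.433 m above the base.
Overturning moment M_o = P_a × H/3 = 122.6 × 2.433 = 298.3.
Resisting moment M_r = W × 2.07 = 692 × 2.07 = 1432.
FS_overturning = M_r/M_o = 1432/298.3 = 4.803.

4.80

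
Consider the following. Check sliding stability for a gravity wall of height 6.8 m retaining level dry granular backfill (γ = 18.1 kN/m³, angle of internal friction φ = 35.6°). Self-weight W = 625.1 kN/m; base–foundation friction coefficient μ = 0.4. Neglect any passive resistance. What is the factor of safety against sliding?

K_a = tan²(45° − 35.6°/2) = 0.2641.
P_a = ½K_aγH² = 0.5×0.2641×18.1×6.8² = 110.5 kN/m, acting at H/3 = 2.267 m above the base.
FS_sliding = μW / P_a = 0.4×625.1 / 110.5 = 2.262.

2.26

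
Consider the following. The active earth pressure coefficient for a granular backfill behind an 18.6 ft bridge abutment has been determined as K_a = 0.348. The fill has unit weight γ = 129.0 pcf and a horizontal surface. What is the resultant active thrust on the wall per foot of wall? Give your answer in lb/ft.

P = ½ K_a γ H² = 0.5 × 0.348 × 129.0 × 18.6² = 7765 lb/ft.

7770 lb/ft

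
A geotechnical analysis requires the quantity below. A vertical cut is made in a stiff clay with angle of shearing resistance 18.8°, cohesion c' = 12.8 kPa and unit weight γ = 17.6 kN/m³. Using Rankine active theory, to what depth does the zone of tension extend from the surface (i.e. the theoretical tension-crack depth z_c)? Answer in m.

2.03 m

K_a = tan²(45° − 18.8°/2) = 0.5126; √K_a = 0.7159.
The active pressure is zero where K_a γ z = 2c√K_a, so z_c = 2c/(γ√K_a) = 2×12.8/(17.6×0.7159) = 2.032 m.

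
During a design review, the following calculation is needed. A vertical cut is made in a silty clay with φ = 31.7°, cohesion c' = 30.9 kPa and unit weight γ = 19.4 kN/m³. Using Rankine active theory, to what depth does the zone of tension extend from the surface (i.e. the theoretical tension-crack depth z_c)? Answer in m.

5.71 m

K_a = tan²(45° − 31.7°/2) = 0.3111; √K_a = 0.5577.
The active pressure is zero where K_a γ z = 2c√K_a, so z_c = 2c/(γ√K_a) = 2×30.9/(19.4×0.5577) = 5.712 m.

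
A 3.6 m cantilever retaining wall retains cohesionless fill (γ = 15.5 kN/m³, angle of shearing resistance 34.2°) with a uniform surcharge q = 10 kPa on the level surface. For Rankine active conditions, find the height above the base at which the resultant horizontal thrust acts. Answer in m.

K_a = 0.2803.
Triangular part P₁ = ½K_aγH² = 28.16 at H/3 = 1.200 m; rectangular part P₂ = K_a q H = 10.09 at H/2 = 1.800 m.
ȳ = (P₁·1.200 + P₂·1.800)/(P₁+P₂) = 1.358 m.

1.36 m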